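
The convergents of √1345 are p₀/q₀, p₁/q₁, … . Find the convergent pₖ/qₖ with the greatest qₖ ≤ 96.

3264/89

√1345 = [36; 1, 2, 14, 2, 1, 72, …] (period length 6).
Convergents:
  p_0/q_0 = 36/1
  p_1/q_1 = 37/1
  p_2/q_2 = 110/3
  p_3/q_3 = 1577/43
  p_4/q_4 = 3264/89
  p_5/q_5 = 4841/132
q_4 = 89 ≤ 96 < 132 = q_5, so the answer is 3264/89.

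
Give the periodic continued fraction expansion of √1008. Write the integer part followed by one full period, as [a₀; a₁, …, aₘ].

[31; 1, 2, 1, 62]

a₀ = ⌊√1008⌋ = 31.
With m₀=0, d₀=1 and mₖ₊₁ = dₖaₖ − mₖ, dₖ₊₁ = (n − mₖ₊₁²)/dₖ, aₖ₊₁ = ⌊(a₀+mₖ₊₁)/dₖ₊₁⌋:
  k=1: m=31, d=47, a=1
  k=2: m=16, d=16, a=2
  k=3: m=16, d=47, a=1
  k=4: m=31, d=1, a=62
d=1 and a=2a₀=62 at k=4, so the next step gives (m, d) = (31, 47) again — its k=1 value — and the period has length 4.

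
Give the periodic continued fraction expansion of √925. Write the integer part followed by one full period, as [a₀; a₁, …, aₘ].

a₀ = ⌊√925⌋ = 30.
With m₀=0, d₀=1 and mₖ₊₁ = dₖaₖ − mₖ, dₖ₊₁ = (n − mₖ₊₁²)/dₖ, aₖ₊₁ = ⌊(a₀+mₖ₊₁)/dₖ₊₁⌋:
  k=1: m=30, d=25, a=2
  k=2: m=20, d=21, a=2
  k=3: m=22, d=21, a=2
  k=4: m=20, d=25, a=2
  k=5: m=30, d=1, a=60
d=1 and a=2a₀=60 at k=5, so the next step gives (m, d) = (30, 25) again — its k=1 value — and the period has length 5.

[30; 2, 2, 2, 2, 60]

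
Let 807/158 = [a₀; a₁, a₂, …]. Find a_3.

2

807 = 5·158 + 17   →  a_0 = 5
158 = 9·17 + 5   →  a_1 = 9
17 = 3·5 + 2   →  a_2 = 3
5 = 2·2 + 1   →  a_3 = 2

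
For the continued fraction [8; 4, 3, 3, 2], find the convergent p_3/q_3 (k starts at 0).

Using pₖ = aₖpₖ₋₁ + pₖ₋₂, qₖ = aₖqₖ₋₁ + qₖ₋₂ (with p₋₁=1, p₋₂=0, q₋₁=0, q₋₂=1):
  k=0: a=8, p=8, q=1
  k=1: a=4, p=33, q=4
  k=2: a=3, p=107, q=13
  k=3: a=3, p=354, q=43

354/43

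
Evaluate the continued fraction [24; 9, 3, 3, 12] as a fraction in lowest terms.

27579/1144

Fold from the inside: start with 12/1.
  3 + 1/12 = 37/12
  3 + 12/37 = 123/37
  9 + 37/123 = 1144/123
  24 + 123/1144 = 27579/1144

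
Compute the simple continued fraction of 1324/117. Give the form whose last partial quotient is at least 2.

1324 = 11·117 + 37
117 = 3·37 + 6
37 = 6·6 + 1
6 = 6·1 + 0  (stop)
So 1324/117 = [11; 3, 6, 6].

[11; 3, 6, 6]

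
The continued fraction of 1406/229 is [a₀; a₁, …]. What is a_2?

1406 = 6·229 + 32   →  a_0 = 6
229 = 7·32 + 5   →  a_1 = 7
32 = 6·5 + 2   →  a_2 = 6

6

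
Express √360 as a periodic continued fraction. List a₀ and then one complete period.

a₀ = ⌊√360⌋ = 18.
With m₀=0, d₀=1 and mₖ₊₁ = dₖaₖ − mₖ, dₖ₊₁ = (n − mₖ₊₁²)/dₖ, aₖ₊₁ = ⌊(a₀+mₖ₊₁)/dₖ₊₁⌋:
  k=1: m=18, d=36, a=1
  k=2: m=18, d=1, a=36
d=1 and a=2a₀=36 at k=2, so the next step gives (m, d) = (18, 36) again — its k=1 value — and the period has length 2.

[18; 1, 36]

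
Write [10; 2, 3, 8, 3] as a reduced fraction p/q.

1888/181

Fold from the inside: start with 3/1.
  8 + 1/3 = 25/3
  3 + 3/25 = 78/25
  2 + 25/78 = 181/78
  10 + 78/181 = 1888/181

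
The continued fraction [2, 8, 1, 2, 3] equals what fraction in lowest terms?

Fold from the inside: start with 3/1.
  2 + 1/3 = 7/3
  1 + 3/7 = 10/7
  8 + 7/10 = 87/10
  2 + 10/87 = 184/87

184/87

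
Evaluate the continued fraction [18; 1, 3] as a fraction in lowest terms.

75/4

Fold from the inside: start with 3/1.
  1 + 1/3 = 4/3
  18 + 3/4 = 75/4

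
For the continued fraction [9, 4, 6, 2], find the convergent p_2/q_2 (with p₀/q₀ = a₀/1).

231/25

Using pₖ = aₖpₖ₋₁ + pₖ₋₂, qₖ = aₖqₖ₋₁ + qₖ₋₂ (with p₋₁=1, p₋₂=0, q₋₁=0, q₋₂=1):
  k=0: a=9, p=9, q=1
  k=1: a=4, p=37, q=4
  k=2: a=6, p=231, q=25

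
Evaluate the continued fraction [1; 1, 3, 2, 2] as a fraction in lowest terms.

39/22

Fold from the inside: start with 2/1.
  2 + 1/2 = 5/2
  3 + 2/5 = 17/5
  1 + 5/17 = 22/17
  1 + 17/22 = 39/22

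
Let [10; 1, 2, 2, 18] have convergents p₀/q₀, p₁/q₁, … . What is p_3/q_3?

75/7

Using pₖ = aₖpₖ₋₁ + pₖ₋₂, qₖ = aₖqₖ₋₁ + qₖ₋₂ (with p₋₁=1, p₋₂=0, q₋₁=0, q₋₂=1):
  k=0: a=10, p=10, q=1
  k=1: a=1, p=11, q=1
  k=2: a=2, p=32, q=3
  k=3: a=2, p=75, q=7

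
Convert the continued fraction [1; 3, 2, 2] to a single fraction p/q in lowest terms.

22/17

Using pₖ = aₖpₖ₋₁ + pₖ₋₂ and qₖ = aₖqₖ₋₁ + qₖ₋₂:
  k=0: a=1, p=1, q=1
  k=1: a=3, p=4, q=3
  k=2: a=2, p=9, q=7
  k=3: a=2, p=22, q=17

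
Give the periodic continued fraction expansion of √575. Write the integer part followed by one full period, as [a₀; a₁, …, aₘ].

a₀ = ⌊√575⌋ = 23.
With m₀=0, d₀=1 and mₖ₊₁ = dₖaₖ − mₖ, dₖ₊₁ = (n − mₖ₊₁²)/dₖ, aₖ₊₁ = ⌊(a₀+mₖ₊₁)/dₖ₊₁⌋:
  k=1: m=23, d=46, a=1
  k=2: m=23, d=1, a=46
d=1 and a=2a₀=46 at k=2, so the next step gives (m, d) = (23, 46) again — its k=1 value — and the period has length 2.

[23; 1, 46]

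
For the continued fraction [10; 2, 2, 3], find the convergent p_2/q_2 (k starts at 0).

52/5

Using pₖ = aₖpₖ₋₁ + pₖ₋₂, qₖ = aₖqₖ₋₁ + qₖ₋₂ (with p₋₁=1, p₋₂=0, q₋₁=0, q₋₂=1):
  k=0: a=10, p=10, q=1
  k=1: a=2, p=21, q=2
  k=2: a=2, p=52, q=5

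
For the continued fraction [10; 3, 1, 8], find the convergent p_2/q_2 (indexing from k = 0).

41/4

Using pₖ = aₖpₖ₋₁ + pₖ₋₂, qₖ = aₖqₖ₋₁ + qₖ₋₂ (with p₋₁=1, p₋₂=0, q₋₁=0, q₋₂=1):
  k=0: a=10, p=10, q=1
  k=1: a=3, p=31, q=3
  k=2: a=1, p=41, q=4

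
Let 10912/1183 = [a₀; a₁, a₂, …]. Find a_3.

6

10912 = 9·1183 + 265   →  a_0 = 9
1183 = 4·265 + 123   →  a_1 = 4
265 = 2·123 + 19   →  a_2 = 2
123 = 6·19 + 9   →  a_3 = 6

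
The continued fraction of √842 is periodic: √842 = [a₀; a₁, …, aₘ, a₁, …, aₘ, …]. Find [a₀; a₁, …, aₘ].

a₀ = ⌊√842⌋ = 29.

[29; 58]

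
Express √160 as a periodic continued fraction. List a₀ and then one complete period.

a₀ = ⌊√160⌋ = 12.
With m₀=0, d₀=1 and mₖ₊₁ = dₖaₖ − mₖ, dₖ₊₁ = (n − mₖ₊₁²)/dₖ, aₖ₊₁ = ⌊(a₀+mₖ₊₁)/dₖ₊₁⌋:
  k=1: m=12, d=16, a=1
  k=2: m=4, d=9, a=1
  k=3: m=5, d=15, a=1
  k=4: m=10, d=4, a=5
  k=5: m=10, d=15, a=1
  k=6: m=5, d=9, a=1
  k=7: m=4, d=16, a=1
  k=8: m=12, d=1, a=24
d=1 and a=2a₀=24 at k=8, so the next step gives (m, d) = (12, 16) again — its k=1 value — and the period has length 8.

[12; 1, 1, 1, 5, 1, 1, 1, 24]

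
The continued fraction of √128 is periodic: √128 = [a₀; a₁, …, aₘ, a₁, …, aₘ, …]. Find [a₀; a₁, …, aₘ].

a₀ = ⌊√128⌋ = 11.
With m₀=0, d₀=1 and mₖ₊₁ = dₖaₖ − mₖ, dₖ₊₁ = (n − mₖ₊₁²)/dₖ, aₖ₊₁ = ⌊(a₀+mₖ₊₁)/dₖ₊₁⌋:
  k=1: m=11, d=7, a=3
  k=2: m=10, d=4, a=5
  k=3: m=10, d=7, a=3
  k=4: m=11, d=1, a=22
d=1 and a=2a₀=22 at k=4, so the next step gives (m, d) = (11, 7) again — its k=1 value — and the period has length 4.

[11; 3, 5, 3, 22]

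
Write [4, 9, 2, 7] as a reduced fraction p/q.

583/142

Fold from the inside: start with 7/1.
  2 + 1/7 = 15/7
  9 + 7/15 = 142/15
  4 + 15/142 = 583/142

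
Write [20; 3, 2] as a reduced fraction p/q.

Fold from the inside: start with 2/1.
  3 + 1/2 = 7/2
  20 + 2/7 = 142/7

142/7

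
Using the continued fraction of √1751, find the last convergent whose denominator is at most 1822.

34815/832

√1751 = [41; 1, 5, 2, 4, 2, 5, 1, 82, …] (period length 8).
Convergents:
  p_0/q_0 = 41/1
  p_1/q_1 = 42/1
  p_2/q_2 = 251/6
  p_3/q_3 = 544/13
  p_4/q_4 = 2427/58
  p_5/q_5 = 5398/129
  p_6/q_6 = 29417/703
  p_7/q_7 = 34815/832
  p_8/q_8 = 2884247/68927
q_7 = 832 ≤ 1822 < 68927 = q_8, so the answer is 34815/832.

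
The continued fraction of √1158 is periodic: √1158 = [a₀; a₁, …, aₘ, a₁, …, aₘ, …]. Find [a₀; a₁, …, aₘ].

a₀ = ⌊√1158⌋ = 34.
With m₀=0, d₀=1 and mₖ₊₁ = dₖaₖ − mₖ, dₖ₊₁ = (n − mₖ₊₁²)/dₖ, aₖ₊₁ = ⌊(a₀+mₖ₊₁)/dₖ₊₁⌋:
  k=1: m=34, d=2, a=34
  k=2: m=34, d=1, a=68
d=1 and a=2a₀=68 at k=2, so the next step gives (m, d) = (34, 2) again — its k=1 value — and the period has length 2.

[34; 34, 68]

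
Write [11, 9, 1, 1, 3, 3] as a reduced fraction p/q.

Using pₖ = aₖpₖ₋₁ + pₖ₋₂ and qₖ = aₖqₖ₋₁ + qₖ₋₂:
  k=0: a=11, p=11, q=1
  k=1: a=9, p=100, q=9
  k=2: a=1, p=111, q=10
  k=3: a=1, p=211, q=19
  k=4: a=3, p=744, q=67
  k=5: a=3, p=2443, q=220

2443/220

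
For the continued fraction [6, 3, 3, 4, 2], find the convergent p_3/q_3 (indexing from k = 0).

Using pₖ = aₖpₖ₋₁ + pₖ₋₂, qₖ = aₖqₖ₋₁ + qₖ₋₂ (with p₋₁=1, p₋₂=0, q₋₁=0, q₋₂=1):
  k=0: a=6, p=6, q=1
  k=1: a=3, p=19, q=3
  k=2: a=3, p=63, q=10
  k=3: a=4, p=271, q=43

271/43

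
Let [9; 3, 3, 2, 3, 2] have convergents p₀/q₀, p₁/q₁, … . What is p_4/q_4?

735/79

Using pₖ = aₖpₖ₋₁ + pₖ₋₂, qₖ = aₖqₖ₋₁ + qₖ₋₂ (with p₋₁=1, p₋₂=0, q₋₁=0, q₋₂=1):
  k=0: a=9, p=9, q=1
  k=1: a=3, p=28, q=3
  k=2: a=3, p=93, q=10
  k=3: a=2, p=214, q=23
  k=4: a=3, p=735, q=79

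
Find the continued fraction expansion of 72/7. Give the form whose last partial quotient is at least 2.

[10; 3, 2]

72 = 10·7 + 2
7 = 3·2 + 1
2 = 2·1 + 0  (stop)
So 72/7 = [10; 3, 2].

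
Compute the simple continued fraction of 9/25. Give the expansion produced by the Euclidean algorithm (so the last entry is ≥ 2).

9 = 0*25 + 9
25 = 2*9 + 7
9 = 1*7 + 2
7 = 3*2 + 1
2 = 2*1 + 0  (stop)
So 9/25 = [0; 2, 1, 3, 2].

[0; 2, 1, 3, 2]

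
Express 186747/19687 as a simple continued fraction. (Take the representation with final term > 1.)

186747 = 9×19687 + 9564
19687 = 2×9564 + 559
9564 = 17×559 + 61
559 = 9×61 + 10
61 = 6×10 + 1
10 = 10×1 + 0  (stop)
So 186747/19687 = [9; 2, 17, 9, 6, 10].

[9; 2, 17, 9, 6, 10]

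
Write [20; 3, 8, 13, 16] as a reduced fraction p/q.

107148/5273

Fold from the inside: start with 16/1.
  13 + 1/16 = 209/16
  8 + 16/209 = 1688/209
  3 + 209/1688 = 5273/1688
  20 + 1688/5273 = 107148/5273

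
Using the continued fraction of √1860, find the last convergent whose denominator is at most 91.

2027/47

√1860 = [43; 7, 1, 4, 1, 7, 86, …] (period length 6).
Convergents:
  p_0/q_0 = 43/1
  p_1/q_1 = 302/7
  p_2/q_2 = 345/8
  p_3/q_3 = 1682/39
  p_4/q_4 = 2027/47
  p_5/q_5 = 15871/368
q_4 = 47 ≤ 91 < 368 = q_5, so the answer is 2027/47.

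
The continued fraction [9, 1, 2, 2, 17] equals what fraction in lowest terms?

Fold from the inside: start with 17/1.
  2 + 1/17 = 35/17
  2 + 17/35 = 87/35
  1 + 35/87 = 122/87
  9 + 87/122 = 1185/122

1185/122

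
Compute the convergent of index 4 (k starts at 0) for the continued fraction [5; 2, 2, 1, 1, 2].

65/12

Using pₖ = aₖpₖ₋₁ + pₖ₋₂, qₖ = aₖqₖ₋₁ + qₖ₋₂ (with p₋₁=1, p₋₂=0, q₋₁=0, q₋₂=1):
  k=0: a=5, p=5, q=1
  k=1: a=2, p=11, q=2
  k=2: a=2, p=27, q=5
  k=3: a=1, p=38, q=7
  k=4: a=1, p=65, q=12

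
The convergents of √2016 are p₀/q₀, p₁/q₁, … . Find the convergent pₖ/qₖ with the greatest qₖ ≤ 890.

√2016 = [44; 1, 8, 1, 88, …] (period length 4).
Convergents:
  p_0/q_0 = 44/1
  p_1/q_1 = 45/1
  p_2/q_2 = 404/9
  p_3/q_3 = 449/10
  p_4/q_4 = 39916/889
  p_5/q_5 = 40365/899
q_4 = 889 ≤ 890 < 899 = q_5, so the answer is 39916/889.

39916/889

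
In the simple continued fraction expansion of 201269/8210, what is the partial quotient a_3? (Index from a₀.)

16

201269 = 24·8210 + 4229   →  a_0 = 24
8210 = 1·4229 + 3981   →  a_1 = 1
4229 = 1·3981 + 248   →  a_2 = 1
3981 = 16·248 + 13   →  a_3 = 16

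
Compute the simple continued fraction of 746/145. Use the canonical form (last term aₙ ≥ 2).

[5; 6, 1, 9, 2]

746 = 5*145 + 21
145 = 6*21 + 19
21 = 1*19 + 2
19 = 9*2 + 1
2 = 2*1 + 0  (stop)
So 746/145 = [5; 6, 1, 9, 2].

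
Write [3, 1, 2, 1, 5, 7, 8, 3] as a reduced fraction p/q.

Fold from the inside: start with 3/1.
  8 + 1/3 = 25/3
  7 + 3/25 = 178/25
  5 + 25/178 = 915/178
  1 + 178/915 = 1093/915
  2 + 915/1093 = 3101/1093
  1 + 1093/3101 = 4194/3101
  3 + 3101/4194 = 15683/4194

15683/4194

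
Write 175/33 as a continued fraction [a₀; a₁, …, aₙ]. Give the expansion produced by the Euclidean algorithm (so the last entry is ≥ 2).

175 = 5*33 + 10
33 = 3*10 + 3
10 = 3*3 + 1
3 = 3*1 + 0  (stop)
So 175/33 = [5; 3, 3, 3].

[5; 3, 3, 3]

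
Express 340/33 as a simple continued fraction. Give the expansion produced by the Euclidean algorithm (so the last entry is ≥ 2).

340 = 10·33 + 10
33 = 3·10 + 3
10 = 3·3 + 1
3 = 3·1 + 0  (stop)
So 340/33 = [10; 3, 3, 3].

[10; 3, 3, 3]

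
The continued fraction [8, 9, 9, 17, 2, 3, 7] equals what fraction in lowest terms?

Fold from the inside: start with 7/1.
  3 + 1/7 = 22/7
  2 + 7/22 = 51/22
  17 + 22/51 = 889/51
  9 + 51/889 = 8052/889
  9 + 889/8052 = 73357/8052
  8 + 8052/73357 = 594908/73357

594908/73357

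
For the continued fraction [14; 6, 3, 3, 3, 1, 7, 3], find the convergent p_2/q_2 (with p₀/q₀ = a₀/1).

Using pₖ = aₖpₖ₋₁ + pₖ₋₂, qₖ = aₖqₖ₋₁ + qₖ₋₂ (with p₋₁=1, p₋₂=0, q₋₁=0, q₋₂=1):
  k=0: a=14, p=14, q=1
  k=1: a=6, p=85, q=6
  k=2: a=3, p=269, q=19

269/19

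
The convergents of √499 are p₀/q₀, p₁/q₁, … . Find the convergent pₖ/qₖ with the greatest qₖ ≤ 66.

√499 = [22; 2, 1, 21, 1, 2, 44, …] (period length 6).
Convergents:
  p_0/q_0 = 22/1
  p_1/q_1 = 45/2
  p_2/q_2 = 67/3
  p_3/q_3 = 1452/65
  p_4/q_4 = 1519/68
q_3 = 65 ≤ 66 < 68 = q_4, so the answer is 1452/65.

1452/65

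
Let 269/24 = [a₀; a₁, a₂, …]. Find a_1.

269 = 11·24 + 5   →  a_0 = 11
24 = 4·5 + 4   →  a_1 = 4

4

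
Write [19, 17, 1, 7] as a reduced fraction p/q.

2725/143

Using pₖ = aₖpₖ₋₁ + pₖ₋₂ and qₖ = aₖqₖ₋₁ + qₖ₋₂:
  k=0: a=19, p=19, q=1
  k=1: a=17, p=324, q=17
  k=2: a=1, p=343, q=18
  k=3: a=7, p=2725, q=143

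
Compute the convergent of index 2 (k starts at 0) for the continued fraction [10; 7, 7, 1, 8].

507/50

Using pₖ = aₖpₖ₋₁ + pₖ₋₂, qₖ = aₖqₖ₋₁ + qₖ₋₂ (with p₋₁=1, p₋₂=0, q₋₁=0, q₋₂=1):
  k=0: a=10, p=10, q=1
  k=1: a=7, p=71, q=7
  k=2: a=7, p=507, q=50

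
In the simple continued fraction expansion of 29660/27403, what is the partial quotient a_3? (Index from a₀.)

13

29660 = 1·27403 + 2257   →  a_0 = 1
27403 = 12·2257 + 319   →  a_1 = 12
2257 = 7·319 + 24   →  a_2 = 7
319 = 13·24 + 7   →  a_3 = 13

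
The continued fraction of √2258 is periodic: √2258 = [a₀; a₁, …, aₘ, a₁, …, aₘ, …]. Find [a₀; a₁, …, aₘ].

a₀ = ⌊√2258⌋ = 47.
With m₀=0, d₀=1 and mₖ₊₁ = dₖaₖ − mₖ, dₖ₊₁ = (n − mₖ₊₁²)/dₖ, aₖ₊₁ = ⌊(a₀+mₖ₊₁)/dₖ₊₁⌋:
  k=1: m=47, d=49, a=1
  k=2: m=2, d=46, a=1
  k=3: m=44, d=7, a=13
  k=4: m=47, d=7, a=13
  k=5: m=44, d=46, a=1
  k=6: m=2, d=49, a=1
  k=7: m=47, d=1, a=94
d=1 and a=2a₀=94 at k=7, so the next step gives (m, d) = (47, 49) again — its k=1 value — and the period has length 7.

[47; 1, 1, 13, 13, 1, 1, 94]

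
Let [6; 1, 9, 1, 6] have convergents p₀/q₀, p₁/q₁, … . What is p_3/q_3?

Using pₖ = aₖpₖ₋₁ + pₖ₋₂, qₖ = aₖqₖ₋₁ + qₖ₋₂ (with p₋₁=1, p₋₂=0, q₋₁=0, q₋₂=1):
  k=0: a=6, p=6, q=1
  k=1: a=1, p=7, q=1
  k=2: a=9, p=69, q=10
  k=3: a=1, p=76, q=11

76/11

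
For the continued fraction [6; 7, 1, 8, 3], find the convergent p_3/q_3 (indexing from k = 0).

Using pₖ = aₖpₖ₋₁ + pₖ₋₂, qₖ = aₖqₖ₋₁ + qₖ₋₂ (with p₋₁=1, p₋₂=0, q₋₁=0, q₋₂=1):
  k=0: a=6, p=6, q=1
  k=1: a=7, p=43, q=7
  k=2: a=1, p=49, q=8
  k=3: a=8, p=435, q=71

435/71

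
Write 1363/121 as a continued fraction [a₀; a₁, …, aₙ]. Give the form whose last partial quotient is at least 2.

1363 = 11*121 + 32
121 = 3*32 + 25
32 = 1*25 + 7
25 = 3*7 + 4
7 = 1*4 + 3
4 = 1*3 + 1
3 = 3*1 + 0  (stop)
So 1363/121 = [11; 3, 1, 3, 1, 1, 3].

[11; 3, 1, 3, 1, 1, 3]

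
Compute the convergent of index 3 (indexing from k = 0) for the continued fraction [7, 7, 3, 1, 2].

207/29

Using pₖ = aₖpₖ₋₁ + pₖ₋₂, qₖ = aₖqₖ₋₁ + qₖ₋₂ (with p₋₁=1, p₋₂=0, q₋₁=0, q₋₂=1):
  k=0: a=7, p=7, q=1
  k=1: a=7, p=50, q=7
  k=2: a=3, p=157, q=22
  k=3: a=1, p=207, q=29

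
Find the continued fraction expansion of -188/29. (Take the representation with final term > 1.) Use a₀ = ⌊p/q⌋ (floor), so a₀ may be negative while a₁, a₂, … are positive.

[-7; 1, 1, 14]

-188 = -7·29 + 15
29 = 1·15 + 14
15 = 1·14 + 1
14 = 14·1 + 0  (stop)
So -188/29 = [-7; 1, 1, 14].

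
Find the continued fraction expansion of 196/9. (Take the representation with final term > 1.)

196 = 21·9 + 7
9 = 1·7 + 2
7 = 3·2 + 1
2 = 2·1 + 0  (stop)
So 196/9 = [21; 1, 3, 2].

[21; 1, 3, 2]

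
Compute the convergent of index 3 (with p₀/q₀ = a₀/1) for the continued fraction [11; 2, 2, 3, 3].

194/17

Using pₖ = aₖpₖ₋₁ + pₖ₋₂, qₖ = aₖqₖ₋₁ + qₖ₋₂ (with p₋₁=1, p₋₂=0, q₋₁=0, q₋₂=1):
  k=0: a=11, p=11, q=1
  k=1: a=2, p=23, q=2
  k=2: a=2, p=57, q=5
  k=3: a=3, p=194, q=17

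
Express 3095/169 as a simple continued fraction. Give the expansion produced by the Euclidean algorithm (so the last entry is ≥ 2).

[18; 3, 5, 3, 3]

3095 = 18×169 + 53
169 = 3×53 + 10
53 = 5×10 + 3
10 = 3×3 + 1
3 = 3×1 + 0  (stop)
So 3095/169 = [18; 3, 5, 3, 3].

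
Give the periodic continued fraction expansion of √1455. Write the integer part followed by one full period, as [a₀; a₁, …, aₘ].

a₀ = ⌊√1455⌋ = 38.

[38; 6, 1, 11, 1, 6, 76]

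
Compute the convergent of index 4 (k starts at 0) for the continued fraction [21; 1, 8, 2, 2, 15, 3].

Using pₖ = aₖpₖ₋₁ + pₖ₋₂, qₖ = aₖqₖ₋₁ + qₖ₋₂ (with p₋₁=1, p₋₂=0, q₋₁=0, q₋₂=1):
  k=0: a=21, p=21, q=1
  k=1: a=1, p=22, q=1
  k=2: a=8, p=197, q=9
  k=3: a=2, p=416, q=19
  k=4: a=2, p=1029, q=47

1029/47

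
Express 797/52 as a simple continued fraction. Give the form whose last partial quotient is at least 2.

797 = 15*52 + 17
52 = 3*17 + 1
17 = 17*1 + 0  (stop)
So 797/52 = [15; 3, 17].

[15; 3, 17]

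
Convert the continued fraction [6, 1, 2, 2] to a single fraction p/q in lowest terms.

47/7

Fold from the inside: start with 2/1.
  2 + 1/2 = 5/2
  1 + 2/5 = 7/5
  6 + 5/7 = 47/7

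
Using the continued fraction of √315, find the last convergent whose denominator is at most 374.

√315 = [17; 1, 2, 1, 34, …] (period length 4).
Convergents:
  p_0/q_0 = 17/1
  p_1/q_1 = 18/1
  p_2/q_2 = 53/3
  p_3/q_3 = 71/4
  p_4/q_4 = 2467/139
  p_5/q_5 = 2538/143
  p_6/q_6 = 7543/425
q_5 = 143 ≤ 374 < 425 = q_6, so the answer is 2538/143.

2538/143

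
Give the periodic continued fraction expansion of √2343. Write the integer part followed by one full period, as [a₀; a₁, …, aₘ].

a₀ = ⌊√2343⌋ = 48.
With m₀=0, d₀=1 and mₖ₊₁ = dₖaₖ − mₖ, dₖ₊₁ = (n − mₖ₊₁²)/dₖ, aₖ₊₁ = ⌊(a₀+mₖ₊₁)/dₖ₊₁⌋:
  k=1: m=48, d=39, a=2
  k=2: m=30, d=37, a=2
  k=3: m=44, d=11, a=8
  k=4: m=44, d=37, a=2
  k=5: m=30, d=39, a=2
  k=6: m=48, d=1, a=96
d=1 and a=2a₀=96 at k=6, so the next step gives (m, d) = (48, 39) again — its k=1 value — and the period has length 6.

[48; 2, 2, 8, 2, 2, 96]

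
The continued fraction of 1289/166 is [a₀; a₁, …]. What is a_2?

3

1289 = 7·166 + 127   →  a_0 = 7
166 = 1·127 + 39   →  a_1 = 1
127 = 3·39 + 10   →  a_2 = 3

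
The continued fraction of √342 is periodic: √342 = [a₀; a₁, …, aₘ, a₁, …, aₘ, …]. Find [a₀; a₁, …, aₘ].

a₀ = ⌊√342⌋ = 18.
With m₀=0, d₀=1 and mₖ₊₁ = dₖaₖ − mₖ, dₖ₊₁ = (n − mₖ₊₁²)/dₖ, aₖ₊₁ = ⌊(a₀+mₖ₊₁)/dₖ₊₁⌋:
  k=1: m=18, d=18, a=2
  k=2: m=18, d=1, a=36
d=1 and a=2a₀=36 at k=2, so the next step gives (m, d) = (18, 18) again — its k=1 value — and the period has length 2.

[18; 2, 36]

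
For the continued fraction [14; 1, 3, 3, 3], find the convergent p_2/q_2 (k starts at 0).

59/4

Using pₖ = aₖpₖ₋₁ + pₖ₋₂, qₖ = aₖqₖ₋₁ + qₖ₋₂ (with p₋₁=1, p₋₂=0, q₋₁=0, q₋₂=1):
  k=0: a=14, p=14, q=1
  k=1: a=1, p=15, q=1
  k=2: a=3, p=59, q=4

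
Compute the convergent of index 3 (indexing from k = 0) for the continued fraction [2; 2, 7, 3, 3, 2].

Using pₖ = aₖpₖ₋₁ + pₖ₋₂, qₖ = aₖqₖ₋₁ + qₖ₋₂ (with p₋₁=1, p₋₂=0, q₋₁=0, q₋₂=1):
  k=0: a=2, p=2, q=1
  k=1: a=2, p=5, q=2
  k=2: a=7, p=37, q=15
  k=3: a=3, p=116, q=47

116/47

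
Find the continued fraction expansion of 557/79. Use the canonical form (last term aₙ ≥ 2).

[7; 19, 1, 3]

557 = 7*79 + 4
79 = 19*4 + 3
4 = 1*3 + 1
3 = 3*1 + 0  (stop)
So 557/79 = [7; 19, 1, 3].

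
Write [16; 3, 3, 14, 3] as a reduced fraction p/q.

7156/439

Fold from the inside: start with 3/1.
  14 + 1/3 = 43/3
  3 + 3/43 = 132/43
  3 + 43/132 = 439/132
  16 + 132/439 = 7156/439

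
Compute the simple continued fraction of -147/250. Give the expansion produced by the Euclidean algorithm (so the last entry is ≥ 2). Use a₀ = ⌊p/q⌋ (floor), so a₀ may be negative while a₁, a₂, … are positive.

[-1; 2, 2, 2, 1, 14]

-147 = -1·250 + 103
250 = 2·103 + 44
103 = 2·44 + 15
44 = 2·15 + 14
15 = 1·14 + 1
14 = 14·1 + 0  (stop)
So -147/250 = [-1; 2, 2, 2, 1, 14].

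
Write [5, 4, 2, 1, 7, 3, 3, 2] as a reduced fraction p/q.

Using pₖ = aₖpₖ₋₁ + pₖ₋₂ and qₖ = aₖqₖ₋₁ + qₖ₋₂:
  k=0: a=5, p=5, q=1
  k=1: a=4, p=21, q=4
  k=2: a=2, p=47, q=9
  k=3: a=1, p=68, q=13
  k=4: a=7, p=523, q=100
  k=5: a=3, p=1637, q=313
  k=6: a=3, p=5434, q=1039
  k=7: a=2, p=12505, q=2391

12505/2391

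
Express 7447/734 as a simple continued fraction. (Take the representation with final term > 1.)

7447 = 10·734 + 107
734 = 6·107 + 92
107 = 1·92 + 15
92 = 6·15 + 2
15 = 7·2 + 1
2 = 2·1 + 0  (stop)
So 7447/734 = [10; 6, 1, 6, 7, 2].

[10; 6, 1, 6, 7, 2]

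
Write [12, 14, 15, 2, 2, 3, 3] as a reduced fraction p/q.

Fold from the inside: start with 3/1.
  3 + 1/3 = 10/3
  2 + 3/10 = 23/10
  2 + 10/23 = 56/23
  15 + 23/56 = 863/56
  14 + 56/863 = 12138/863
  12 + 863/12138 = 146519/12138

146519/12138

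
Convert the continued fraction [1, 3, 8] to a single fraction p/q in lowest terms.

Fold from the inside: start with 8/1.
  3 + 1/8 = 25/8
  1 + 8/25 = 33/25

33/25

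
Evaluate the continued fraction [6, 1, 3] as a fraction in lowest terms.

27/4

Fold from the inside: start with 3/1.
  1 + 1/3 = 4/3
  6 + 3/4 = 27/4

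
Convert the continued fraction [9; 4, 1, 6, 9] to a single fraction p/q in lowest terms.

2863/311

Fold from the inside: start with 9/1.
  6 + 1/9 = 55/9
  1 + 9/55 = 64/55
  4 + 55/64 = 311/64
  9 + 64/311 = 2863/311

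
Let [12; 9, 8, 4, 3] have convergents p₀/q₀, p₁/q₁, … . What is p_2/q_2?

Using pₖ = aₖpₖ₋₁ + pₖ₋₂, qₖ = aₖqₖ₋₁ + qₖ₋₂ (with p₋₁=1, p₋₂=0, q₋₁=0, q₋₂=1):
  k=0: a=12, p=12, q=1
  k=1: a=9, p=109, q=9
  k=2: a=8, p=884, q=73

884/73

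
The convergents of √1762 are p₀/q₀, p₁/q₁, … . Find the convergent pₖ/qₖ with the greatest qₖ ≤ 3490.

√1762 = [41; 1, 40, 1, 82, …] (period length 4).
Convergents:
  p_0/q_0 = 41/1
  p_1/q_1 = 42/1
  p_2/q_2 = 1721/41
  p_3/q_3 = 1763/42
  p_4/q_4 = 146287/3485
  p_5/q_5 = 148050/3527
q_4 = 3485 ≤ 3490 < 3527 = q_5, so the answer is 146287/3485.

146287/3485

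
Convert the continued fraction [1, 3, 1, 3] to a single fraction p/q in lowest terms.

19/15

Using pₖ = aₖpₖ₋₁ + pₖ₋₂ and qₖ = aₖqₖ₋₁ + qₖ₋₂:
  k=0: a=1, p=1, q=1
  k=1: a=3, p=4, q=3
  k=2: a=1, p=5, q=4
  k=3: a=3, p=19, q=15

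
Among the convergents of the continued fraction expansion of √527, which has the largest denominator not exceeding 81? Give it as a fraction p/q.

√527 = [22; 1, 21, 1, 44, …] (period length 4).
Convergents:
  p_0/q_0 = 22/1
  p_1/q_1 = 23/1
  p_2/q_2 = 505/22
  p_3/q_3 = 528/23
  p_4/q_4 = 23737/1034
q_3 = 23 ≤ 81 < 1034 = q_4, so the answer is 528/23.

528/23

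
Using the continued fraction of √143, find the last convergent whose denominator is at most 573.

√143 = [11; 1, 22, …] (period length 2).
Convergents:
  p_0/q_0 = 11/1
  p_1/q_1 = 12/1
  p_2/q_2 = 275/23
  p_3/q_3 = 287/24
  p_4/q_4 = 6589/551
  p_5/q_5 = 6876/575
q_4 = 551 ≤ 573 < 575 = q_5, so the answer is 6589/551.

6589/551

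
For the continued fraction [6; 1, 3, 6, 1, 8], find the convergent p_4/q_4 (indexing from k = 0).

196/29

Using pₖ = aₖpₖ₋₁ + pₖ₋₂, qₖ = aₖqₖ₋₁ + qₖ₋₂ (with p₋₁=1, p₋₂=0, q₋₁=0, q₋₂=1):
  k=0: a=6, p=6, q=1
  k=1: a=1, p=7, q=1
  k=2: a=3, p=27, q=4
  k=3: a=6, p=169, q=25
  k=4: a=1, p=196, q=29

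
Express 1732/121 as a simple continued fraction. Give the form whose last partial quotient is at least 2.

1732 = 14*121 + 38
121 = 3*38 + 7
38 = 5*7 + 3
7 = 2*3 + 1
3 = 3*1 + 0  (stop)
So 1732/121 = [14; 3, 5, 2, 3].

[14; 3, 5, 2, 3]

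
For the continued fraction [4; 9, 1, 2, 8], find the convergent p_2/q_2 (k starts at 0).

Using pₖ = aₖpₖ₋₁ + pₖ₋₂, qₖ = aₖqₖ₋₁ + qₖ₋₂ (with p₋₁=1, p₋₂=0, q₋₁=0, q₋₂=1):
  k=0: a=4, p=4, q=1
  k=1: a=9, p=37, q=9
  k=2: a=1, p=41, q=10

41/10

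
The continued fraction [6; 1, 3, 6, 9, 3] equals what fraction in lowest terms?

Using pₖ = aₖpₖ₋₁ + pₖ₋₂ and qₖ = aₖqₖ₋₁ + qₖ₋₂:
  k=0: a=6, p=6, q=1
  k=1: a=1, p=7, q=1
  k=2: a=3, p=27, q=4
  k=3: a=6, p=169, q=25
  k=4: a=9, p=1548, q=229
  k=5: a=3, p=4813, q=712

4813/712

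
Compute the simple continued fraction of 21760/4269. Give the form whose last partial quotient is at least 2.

[5; 10, 3, 2, 19, 3]

21760 = 5×4269 + 415
4269 = 10×415 + 119
415 = 3×119 + 58
119 = 2×58 + 3
58 = 19×3 + 1
3 = 3×1 + 0  (stop)
So 21760/4269 = [5; 10, 3, 2, 19, 3].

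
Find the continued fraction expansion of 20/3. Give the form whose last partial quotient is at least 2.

20 = 6·3 + 2
3 = 1·2 + 1
2 = 2·1 + 0  (stop)
So 20/3 = [6; 1, 2].

[6; 1, 2]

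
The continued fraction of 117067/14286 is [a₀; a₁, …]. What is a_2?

7

117067 = 8·14286 + 2779   →  a_0 = 8
14286 = 5·2779 + 391   →  a_1 = 5
2779 = 7·391 + 42   →  a_2 = 7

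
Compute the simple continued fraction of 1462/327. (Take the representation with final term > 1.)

1462 = 4·327 + 154
327 = 2·154 + 19
154 = 8·19 + 2
19 = 9·2 + 1
2 = 2·1 + 0  (stop)
So 1462/327 = [4; 2, 8, 9, 2].

[4; 2, 8, 9, 2]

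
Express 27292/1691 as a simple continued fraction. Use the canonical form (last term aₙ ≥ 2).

27292 = 16×1691 + 236
1691 = 7×236 + 39
236 = 6×39 + 2
39 = 19×2 + 1
2 = 2×1 + 0  (stop)
So 27292/1691 = [16; 7, 6, 19, 2].

[16; 7, 6, 19, 2]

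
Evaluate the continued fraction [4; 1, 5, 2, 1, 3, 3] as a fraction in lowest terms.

1109/229

Fold from the inside: start with 3/1.
  3 + 1/3 = 10/3
  1 + 3/10 = 13/10
  2 + 10/13 = 36/13
  5 + 13/36 = 193/36
  1 + 36/193 = 229/193
  4 + 193/229 = 1109/229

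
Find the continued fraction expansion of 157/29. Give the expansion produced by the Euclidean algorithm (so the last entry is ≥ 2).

[5; 2, 2, 2, 2]

157 = 5·29 + 12
29 = 2·12 + 5
12 = 2·5 + 2
5 = 2·2 + 1
2 = 2·1 + 0  (stop)
So 157/29 = [5; 2, 2, 2, 2].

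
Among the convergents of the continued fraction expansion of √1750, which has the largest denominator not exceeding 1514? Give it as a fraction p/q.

√1750 = [41; 1, 4, 1, 82, …] (period length 4).
Convergents:
  p_0/q_0 = 41/1
  p_1/q_1 = 42/1
  p_2/q_2 = 209/5
  p_3/q_3 = 251/6
  p_4/q_4 = 20791/497
  p_5/q_5 = 21042/503
  p_6/q_6 = 104959/2509
q_5 = 503 ≤ 1514 < 2509 = q_6, so the answer is 21042/503.

21042/503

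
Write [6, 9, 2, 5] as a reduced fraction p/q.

Fold from the inside: start with 5/1.
  2 + 1/5 = 11/5
  9 + 5/11 = 104/11
  6 + 11/104 = 635/104

635/104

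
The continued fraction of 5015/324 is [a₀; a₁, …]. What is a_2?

11

5015 = 15·324 + 155   →  a_0 = 15
324 = 2·155 + 14   →  a_1 = 2
155 = 11·14 + 1   →  a_2 = 11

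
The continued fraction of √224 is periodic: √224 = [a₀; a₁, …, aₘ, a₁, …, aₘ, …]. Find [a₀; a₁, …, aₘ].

[14; 1, 28]

a₀ = ⌊√224⌋ = 14.
With m₀=0, d₀=1 and mₖ₊₁ = dₖaₖ − mₖ, dₖ₊₁ = (n − mₖ₊₁²)/dₖ, aₖ₊₁ = ⌊(a₀+mₖ₊₁)/dₖ₊₁⌋:
  k=1: m=14, d=28, a=1
  k=2: m=14, d=1, a=28
d=1 and a=2a₀=28 at k=2, so the next step gives (m, d) = (14, 28) again — its k=1 value — and the period has length 2.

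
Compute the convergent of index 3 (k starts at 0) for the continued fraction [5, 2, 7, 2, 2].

175/32

Using pₖ = aₖpₖ₋₁ + pₖ₋₂, qₖ = aₖqₖ₋₁ + qₖ₋₂ (with p₋₁=1, p₋₂=0, q₋₁=0, q₋₂=1):
  k=0: a=5, p=5, q=1
  k=1: a=2, p=11, q=2
  k=2: a=7, p=82, q=15
  k=3: a=2, p=175, q=32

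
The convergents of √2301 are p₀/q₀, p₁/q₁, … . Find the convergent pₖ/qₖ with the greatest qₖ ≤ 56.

√2301 = [47; 1, 30, 1, 94, …] (period length 4).
Convergents:
  p_0/q_0 = 47/1
  p_1/q_1 = 48/1
  p_2/q_2 = 1487/31
  p_3/q_3 = 1535/32
  p_4/q_4 = 145777/3039
q_3 = 32 ≤ 56 < 3039 = q_4, so the answer is 1535/32.

1535/32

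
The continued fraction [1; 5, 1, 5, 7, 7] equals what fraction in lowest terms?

2099/1792

Using pₖ = aₖpₖ₋₁ + pₖ₋₂ and qₖ = aₖqₖ₋₁ + qₖ₋₂:
  k=0: a=1, p=1, q=1
  k=1: a=5, p=6, q=5
  k=2: a=1, p=7, q=6
  k=3: a=5, p=41, q=35
  k=4: a=7, p=294, q=251
  k=5: a=7, p=2099, q=1792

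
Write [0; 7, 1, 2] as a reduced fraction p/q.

3/23

Using pₖ = aₖpₖ₋₁ + pₖ₋₂ and qₖ = aₖqₖ₋₁ + qₖ₋₂:
  k=0: a=0, p=0, q=1
  k=1: a=7, p=1, q=7
  k=2: a=1, p=1, q=8
  k=3: a=2, p=3, q=23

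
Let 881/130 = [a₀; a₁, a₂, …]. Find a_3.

2

881 = 6·130 + 101   →  a_0 = 6
130 = 1·101 + 29   →  a_1 = 1
101 = 3·29 + 14   →  a_2 = 3
29 = 2·14 + 1   →  a_3 = 2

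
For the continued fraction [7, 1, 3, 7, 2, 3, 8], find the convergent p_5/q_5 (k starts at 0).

1668/215

Using pₖ = aₖpₖ₋₁ + pₖ₋₂, qₖ = aₖqₖ₋₁ + qₖ₋₂ (with p₋₁=1, p₋₂=0, q₋₁=0, q₋₂=1):
  k=0: a=7, p=7, q=1
  k=1: a=1, p=8, q=1
  k=2: a=3, p=31, q=4
  k=3: a=7, p=225, q=29
  k=4: a=2, p=481, q=62
  k=5: a=3, p=1668, q=215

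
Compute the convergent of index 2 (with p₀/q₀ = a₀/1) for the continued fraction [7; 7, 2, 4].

Using pₖ = aₖpₖ₋₁ + pₖ₋₂, qₖ = aₖqₖ₋₁ + qₖ₋₂ (with p₋₁=1, p₋₂=0, q₋₁=0, q₋₂=1):
  k=0: a=7, p=7, q=1
  k=1: a=7, p=50, q=7
  k=2: a=2, p=107, q=15

107/15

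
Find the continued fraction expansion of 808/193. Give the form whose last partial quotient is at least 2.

[4; 5, 2, 1, 3, 3]

808 = 4·193 + 36
193 = 5·36 + 13
36 = 2·13 + 10
13 = 1·10 + 3
10 = 3·3 + 1
3 = 3·1 + 0  (stop)
So 808/193 = [4; 5, 2, 1, 3, 3].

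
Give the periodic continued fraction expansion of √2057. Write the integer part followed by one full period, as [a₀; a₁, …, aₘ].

a₀ = ⌊√2057⌋ = 45.
With m₀=0, d₀=1 and mₖ₊₁ = dₖaₖ − mₖ, dₖ₊₁ = (n − mₖ₊₁²)/dₖ, aₖ₊₁ = ⌊(a₀+mₖ₊₁)/dₖ₊₁⌋:
  k=1: m=45, d=32, a=2
  k=2: m=19, d=53, a=1
  k=3: m=34, d=17, a=4
  k=4: m=34, d=53, a=1
  k=5: m=19, d=32, a=2
  k=6: m=45, d=1, a=90
d=1 and a=2a₀=90 at k=6, so the next step gives (m, d) = (45, 32) again — its k=1 value — and the period has length 6.

[45; 2, 1, 4, 1, 2, 90]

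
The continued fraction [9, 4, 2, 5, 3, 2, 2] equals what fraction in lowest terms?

8099/878

Fold from the inside: start with 2/1.
  2 + 1/2 = 5/2
  3 + 2/5 = 17/5
  5 + 5/17 = 90/17
  2 + 17/90 = 197/90
  4 + 90/197 = 878/197
  9 + 197/878 = 8099/878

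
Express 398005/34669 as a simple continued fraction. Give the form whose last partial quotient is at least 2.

398005 = 11*34669 + 16646
34669 = 2*16646 + 1377
16646 = 12*1377 + 122
1377 = 11*122 + 35
122 = 3*35 + 17
35 = 2*17 + 1
17 = 17*1 + 0  (stop)
So 398005/34669 = [11; 2, 12, 11, 3, 2, 17].

[11; 2, 12, 11, 3, 2, 17]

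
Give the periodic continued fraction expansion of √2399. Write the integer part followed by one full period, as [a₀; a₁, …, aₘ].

a₀ = ⌊√2399⌋ = 48.
With m₀=0, d₀=1 and mₖ₊₁ = dₖaₖ − mₖ, dₖ₊₁ = (n − mₖ₊₁²)/dₖ, aₖ₊₁ = ⌊(a₀+mₖ₊₁)/dₖ₊₁⌋:
  k=1: m=48, d=95, a=1
  k=2: m=47, d=2, a=47
  k=3: m=47, d=95, a=1
  k=4: m=48, d=1, a=96
d=1 and a=2a₀=96 at k=4, so the next step gives (m, d) = (48, 95) again — its k=1 value — and the period has length 4.

[48; 1, 47, 1, 96]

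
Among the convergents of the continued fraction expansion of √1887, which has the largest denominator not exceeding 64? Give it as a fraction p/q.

√1887 = [43; 2, 3, 1, 1, 1, 3, 2, 86, …] (period length 8).
Convergents:
  p_0/q_0 = 43/1
  p_1/q_1 = 87/2
  p_2/q_2 = 304/7
  p_3/q_3 = 391/9
  p_4/q_4 = 695/16
  p_5/q_5 = 1086/25
  p_6/q_6 = 3953/91
q_5 = 25 ≤ 64 < 91 = q_6, so the answer is 1086/25.

1086/25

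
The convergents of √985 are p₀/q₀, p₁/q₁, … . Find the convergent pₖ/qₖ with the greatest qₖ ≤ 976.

√985 = [31; 2, 1, 1, 2, 62, …] (period length 5).
Convergents:
  p_0/q_0 = 31/1
  p_1/q_1 = 63/2
  p_2/q_2 = 94/3
  p_3/q_3 = 157/5
  p_4/q_4 = 408/13
  p_5/q_5 = 25453/811
  p_6/q_6 = 51314/1635
q_5 = 811 ≤ 976 < 1635 = q_6, so the answer is 25453/811.

25453/811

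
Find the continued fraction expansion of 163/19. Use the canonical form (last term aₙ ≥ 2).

163 = 8×19 + 11
19 = 1×11 + 8
11 = 1×8 + 3
8 = 2×3 + 2
3 = 1×2 + 1
2 = 2×1 + 0  (stop)
So 163/19 = [8; 1, 1, 2, 1, 2].

[8; 1, 1, 2, 1, 2]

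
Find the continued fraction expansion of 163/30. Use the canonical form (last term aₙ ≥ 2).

[5; 2, 3, 4]

163 = 5*30 + 13
30 = 2*13 + 4
13 = 3*4 + 1
4 = 4*1 + 0  (stop)
So 163/30 = [5; 2, 3, 4].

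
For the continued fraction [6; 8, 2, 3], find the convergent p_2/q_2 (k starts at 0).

104/17

Using pₖ = aₖpₖ₋₁ + pₖ₋₂, qₖ = aₖqₖ₋₁ + qₖ₋₂ (with p₋₁=1, p₋₂=0, q₋₁=0, q₋₂=1):
  k=0: a=6, p=6, q=1
  k=1: a=8, p=49, q=8
  k=2: a=2, p=104, q=17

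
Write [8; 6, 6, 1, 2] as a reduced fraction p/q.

1004/123

Fold from the inside: start with 2/1.
  1 + 1/2 = 3/2
  6 + 2/3 = 20/3
  6 + 3/20 = 123/20
  8 + 20/123 = 1004/123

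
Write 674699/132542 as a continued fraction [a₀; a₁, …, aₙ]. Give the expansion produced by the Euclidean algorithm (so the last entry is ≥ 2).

674699 = 5×132542 + 11989
132542 = 11×11989 + 663
11989 = 18×663 + 55
663 = 12×55 + 3
55 = 18×3 + 1
3 = 3×1 + 0  (stop)
So 674699/132542 = [5; 11, 18, 12, 18, 3].

[5; 11, 18, 12, 18, 3]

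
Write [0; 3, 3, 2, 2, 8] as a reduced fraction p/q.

Fold from the inside: start with 8/1.
  2 + 1/8 = 17/8
  2 + 8/17 = 42/17
  3 + 17/42 = 143/42
  3 + 42/143 = 471/143
  0 + 143/471 = 143/471

143/471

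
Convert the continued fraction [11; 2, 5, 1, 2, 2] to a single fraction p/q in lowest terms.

997/87

Fold from the inside: start with 2/1.
  2 + 1/2 = 5/2
  1 + 2/5 = 7/5
  5 + 5/7 = 40/7
  2 + 7/40 = 87/40
  11 + 40/87 = 997/87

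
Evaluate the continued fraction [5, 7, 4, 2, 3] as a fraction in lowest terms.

1151/224

Fold from the inside: start with 3/1.
  2 + 1/3 = 7/3
  4 + 3/7 = 31/7
  7 + 7/31 = 224/31
  5 + 31/224 = 1151/224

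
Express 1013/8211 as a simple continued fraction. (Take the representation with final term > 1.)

1013 = 0×8211 + 1013
8211 = 8×1013 + 107
1013 = 9×107 + 50
107 = 2×50 + 7
50 = 7×7 + 1
7 = 7×1 + 0  (stop)
So 1013/8211 = [0; 8, 9, 2, 7, 7].

[0; 8, 9, 2, 7, 7]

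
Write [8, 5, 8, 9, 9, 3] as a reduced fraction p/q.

86828/10595

Fold from the inside: start with 3/1.
  9 + 1/3 = 28/3
  9 + 3/28 = 255/28
  8 + 28/255 = 2068/255
  5 + 255/2068 = 10595/2068
  8 + 2068/10595 = 86828/10595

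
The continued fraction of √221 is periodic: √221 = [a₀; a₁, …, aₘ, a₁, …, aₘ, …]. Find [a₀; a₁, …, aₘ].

[14; 1, 6, 2, 6, 1, 28]

a₀ = ⌊√221⌋ = 14.
With m₀=0, d₀=1 and mₖ₊₁ = dₖaₖ − mₖ, dₖ₊₁ = (n − mₖ₊₁²)/dₖ, aₖ₊₁ = ⌊(a₀+mₖ₊₁)/dₖ₊₁⌋:
  k=1: m=14, d=25, a=1
  k=2: m=11, d=4, a=6
  k=3: m=13, d=13, a=2
  k=4: m=13, d=4, a=6
  k=5: m=11, d=25, a=1
  k=6: m=14, d=1, a=28
d=1 and a=2a₀=28 at k=6, so the next step gives (m, d) = (14, 25) again — its k=1 value — and the period has length 6.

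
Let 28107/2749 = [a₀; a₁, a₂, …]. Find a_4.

9

28107 = 10·2749 + 617   →  a_0 = 10
2749 = 4·617 + 281   →  a_1 = 4
617 = 2·281 + 55   →  a_2 = 2
281 = 5·55 + 6   →  a_3 = 5
55 = 9·6 + 1   →  a_4 = 9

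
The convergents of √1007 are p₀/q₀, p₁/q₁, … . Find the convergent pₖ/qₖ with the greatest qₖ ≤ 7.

√1007 = [31; 1, 2, 1, 2, 1, 62, …] (period length 6).
Convergents:
  p_0/q_0 = 31/1
  p_1/q_1 = 32/1
  p_2/q_2 = 95/3
  p_3/q_3 = 127/4
  p_4/q_4 = 349/11
q_3 = 4 ≤ 7 < 11 = q_4, so the answer is 127/4.

127/4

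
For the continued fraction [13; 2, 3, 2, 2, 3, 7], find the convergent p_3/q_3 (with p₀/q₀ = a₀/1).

215/16

Using pₖ = aₖpₖ₋₁ + pₖ₋₂, qₖ = aₖqₖ₋₁ + qₖ₋₂ (with p₋₁=1, p₋₂=0, q₋₁=0, q₋₂=1):
  k=0: a=13, p=13, q=1
  k=1: a=2, p=27, q=2
  k=2: a=3, p=94, q=7
  k=3: a=2, p=215, q=16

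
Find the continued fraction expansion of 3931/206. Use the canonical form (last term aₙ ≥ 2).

[19; 12, 8, 2]

3931 = 19×206 + 17
206 = 12×17 + 2
17 = 8×2 + 1
2 = 2×1 + 0  (stop)
So 3931/206 = [19; 12, 8, 2].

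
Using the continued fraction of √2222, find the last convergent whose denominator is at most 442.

9899/210

√2222 = [47; 7, 4, 7, 94, …] (period length 4).
Convergents:
  p_0/q_0 = 47/1
  p_1/q_1 = 330/7
  p_2/q_2 = 1367/29
  p_3/q_3 = 9899/210
  p_4/q_4 = 931873/19769
q_3 = 210 ≤ 442 < 19769 = q_4, so the answer is 9899/210.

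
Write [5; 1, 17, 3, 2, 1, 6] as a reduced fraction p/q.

7289/1226

Fold from the inside: start with 6/1.
  1 + 1/6 = 7/6
  2 + 6/7 = 20/7
  3 + 7/20 = 67/20
  17 + 20/67 = 1159/67
  1 + 67/1159 = 1226/1159
  5 + 1159/1226 = 7289/1226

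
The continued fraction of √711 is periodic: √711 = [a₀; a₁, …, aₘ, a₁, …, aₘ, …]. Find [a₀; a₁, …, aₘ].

a₀ = ⌊√711⌋ = 26.
With m₀=0, d₀=1 and mₖ₊₁ = dₖaₖ − mₖ, dₖ₊₁ = (n − mₖ₊₁²)/dₖ, aₖ₊₁ = ⌊(a₀+mₖ₊₁)/dₖ₊₁⌋:
  k=1: m=26, d=35, a=1
  k=2: m=9, d=18, a=1
  k=3: m=9, d=35, a=1
  k=4: m=26, d=1, a=52
d=1 and a=2a₀=52 at k=4, so the next step gives (m, d) = (26, 35) again — its k=1 value — and the period has length 4.

[26; 1, 1, 1, 52]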